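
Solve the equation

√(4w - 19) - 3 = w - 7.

w = 5 or w = 7

Isolate the radical: √(4w - 19) = w - 4.
Square both sides: 4w - 19 = (w - 4)².
Expand and rearrange: w² - 12w + 35 = 0.
Solving gives w = 7 or w = 5.
Check each candidate in the original equation:
  w = 7: √(9) = 3, while w - 4 = 3 — valid.
  w = 5: √(1) = 1, while w - 4 = 1 — valid.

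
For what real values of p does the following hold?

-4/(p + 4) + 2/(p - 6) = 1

Multiply both sides by (p + 4)(p - 6):
-4(p - 6) + 2(p + 4) = (p + 4)(p - 6).
Expand and collect terms: p^2 - 56 = 0.
By the quadratic formula, p = (0 +/- sqrt(224)) / 2, so p ~= 7.4833 or p ~= -7.4833.
Neither value makes a denominator zero (p != -4, p != 6), so both are valid.

p = -7.4833 or p = 7.4833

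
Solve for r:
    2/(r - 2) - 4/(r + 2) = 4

r = -2.9075 or r = 2.4075

Multiply both sides by (r - 2)(r + 2):
2(r + 2) - 4(r - 2) = 4(r - 2)(r + 2).
Expand and collect terms: 4r² + 2r - 28 = 0.
By the quadratic formula, r = (-2 ± √452) / 8, so r ≈ 2.4075 or r ≈ -2.9075.
Neither value makes a denominator zero (r ≠ 2, r ≠ -2), so both are valid.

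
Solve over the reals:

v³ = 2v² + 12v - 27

Rearrange: v³ - 2v² - 12v + 27 = 0.
Possible rational roots are divisors of 27. Testing v = 3 gives 0, so (v - 3) is a factor.
Divide: v³ - 2v² - 12v + 27 = (v - 3)(v² + v - 9).
Apply the quadratic formula to v² + v - 9 = 0: v = (-1 ± √37)/2, i.e. v ≈ 2.5414 or v ≈ -3.5414.

v = -3.5414 or v = 2.5414 or v = 3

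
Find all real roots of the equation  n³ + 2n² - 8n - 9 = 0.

Possible rational roots are divisors of -9. Testing n = -1 gives 0, so (n + 1) is a factor.
Divide: n³ + 2n² - 8n - 9 = (n + 1)(n² + n - 9).
Apply the quadratic formula to n² + n - 9 = 0: n = (-1 ± √37)/2, i.e. n ≈ 2.5414 or n ≈ -3.5414.

n = -3.5414 or n = -1 or n = 2.5414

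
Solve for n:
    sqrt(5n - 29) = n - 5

n = 6 or n = 9

Square both sides: 5n - 29 = (n - 5)^2.
Expand and rearrange: n^2 - 15n + 54 = 0.
Solving gives n = 9 or n = 6.
Check each candidate in the original equation:
  n = 9: sqrt(16) = 4, while n - 5 = 4 — valid.
  n = 6: sqrt(1) = 1, while n - 5 = 1 — valid.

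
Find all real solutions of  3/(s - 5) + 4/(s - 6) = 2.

s = 5.3625 or s = 9.1375

Multiply both sides by (s - 5)(s - 6):
3(s - 6) + 4(s - 5) = 2(s - 5)(s - 6).
Expand and collect terms: 2s^2 - 29s + 98 = 0.
By the quadratic formula, s = (29 +/- sqrt(57)) / 4, so s ~= 9.1375 or s ~= 5.3625.
Neither value makes a denominator zero (s != 5, s != 6), so both are valid.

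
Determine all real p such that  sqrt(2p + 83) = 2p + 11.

Square both sides: 2p + 83 = (2p + 11)^2.
Expand and rearrange: 4p^2 + 42p + 38 = 0.
Solving gives p = -1 or p = -9.5.
Check each candidate in the original equation:
  p = -1: sqrt(81) = 9, while 2p + 11 = 9 — valid.
  p = -9.5: sqrt(64) = 8, while 2p + 11 = -8 — extraneous.

p = -1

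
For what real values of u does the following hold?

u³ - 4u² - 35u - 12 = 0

Possible rational roots are divisors of -12. Testing u = -4 gives 0, so (u + 4) is a factor.
Divide: u³ - 4u² - 35u - 12 = (u + 4)(u² - 8u - 3).
Apply the quadratic formula to u² - 8u - 3 = 0: u = (8 ± √76)/2, i.e. u ≈ 8.3589 or u ≈ -0.3589.

u = -4 or u = -0.3589 or u = 8.3589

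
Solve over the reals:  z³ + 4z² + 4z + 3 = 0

Possible rational roots are divisors of 3. Testing z = -3 gives 0, so (z + 3) is a factor.
Divide: z³ + 4z² + 4z + 3 = (z + 3)(z² + z + 1).
The quadratic z² + z + 1 has discriminant -3 < 0, so no further real roots.

z = -3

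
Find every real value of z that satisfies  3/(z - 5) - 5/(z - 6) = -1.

Multiply both sides by (z - 5)(z - 6):
3(z - 6) - 5(z - 5) = -(z - 5)(z - 6).
Expand and collect terms: -z² + 13z - 37 = 0.
By the quadratic formula, z = (-13 ± √21) / -2, so z ≈ 4.2087 or z ≈ 8.7913.
Neither value makes a denominator zero (z ≠ 5, z ≠ 6), so both are valid.

z = 4.2087 or z = 8.7913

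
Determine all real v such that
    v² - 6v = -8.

Bring every term to one side: v² - 6v + 8 = 0.
Factor: (v - 2)(v - 4) = 0.
So v = 2 or v = 4.

v = 2 or v = 4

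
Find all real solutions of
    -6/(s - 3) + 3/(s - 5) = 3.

Multiply both sides by (s - 3)(s - 5):
-6(s - 5) + 3(s - 3) = 3(s - 3)(s - 5).
Expand and collect terms: 3s² - 21s + 24 = 0.
By the quadratic formula, s = (21 ± √153) / 6, so s ≈ 5.5616 or s ≈ 1.4384.
Neither value makes a denominator zero (s ≠ 3, s ≠ 5), so both are valid.

s = 1.4384 or s = 5.5616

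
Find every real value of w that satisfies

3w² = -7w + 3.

Rearrange to standard form: 3w² + 7w - 3 = 0.
Discriminant: (7)² − 4·3·(-3) = 85.
Quadratic formula: w = (-7 ± √85) / 6.
So w = -7/6 + √(85)/6 ≈ 0.3699 or w = -√(85)/6 - 7/6 ≈ -2.7033.

w = -2.7033 or w = 0.3699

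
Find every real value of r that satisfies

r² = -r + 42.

r = -7 or r = 6

Bring every term to one side: r² + r - 42 = 0.
Factor: (r + 7)(r - 6) = 0.
So r = -7 or r = 6.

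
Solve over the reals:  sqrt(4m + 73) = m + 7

m = 2

Square both sides: 4m + 73 = (m + 7)^2.
Expand and rearrange: m^2 + 10m - 24 = 0.
Solving gives m = 2 or m = -12.
Check each candidate in the original equation:
  m = 2: sqrt(81) = 9, while m + 7 = 9 — valid.
  m = -12: sqrt(25) = 5, while m + 7 = -5 — extraneous.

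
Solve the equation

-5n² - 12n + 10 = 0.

Discriminant: (-12)² − 4·(-5)·10 = 344.
Quadratic formula: n = (12 ± √344) / (-10).
So n = -√(86)/5 - 6/5 ≈ -3.0547 or n = -6/5 + √(86)/5 ≈ 0.6547.

n = -3.0547 or n = 0.6547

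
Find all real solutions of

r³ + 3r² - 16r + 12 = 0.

Possible rational roots are divisors of 12. Testing r = 1 gives 0, so (r - 1) is a factor.
Divide: r³ + 3r² - 16r + 12 = (r - 1)(r² + 4r - 12).
Factor the quadratic: r = 2 or r = -6.

r = -6 or r = 1 or r = 2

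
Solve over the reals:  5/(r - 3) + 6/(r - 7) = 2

r = 4.2056 or r = 11.2944

Multiply both sides by (r - 3)(r - 7):
5(r - 7) + 6(r - 3) = 2(r - 3)(r - 7).
Expand and collect terms: 2r² - 31r + 95 = 0.
By the quadratic formula, r = (31 ± √201) / 4, so r ≈ 11.2944 or r ≈ 4.2056.
Neither value makes a denominator zero (r ≠ 3, r ≠ 7), so both are valid.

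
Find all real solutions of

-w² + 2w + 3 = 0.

w = -1 or w = 3

Factor: -1(w + 1)(w - 3) = 0.
So w = -1 or w = 3.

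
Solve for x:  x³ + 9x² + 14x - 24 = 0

x = -6 or x = -4 or x = 1

Possible rational roots are divisors of -24. Testing x = -4 gives 0, so (x + 4) is a factor.
Divide: x³ + 9x² + 14x - 24 = (x + 4)(x² + 5x - 6).
Factor the quadratic: x = 1 or x = -6.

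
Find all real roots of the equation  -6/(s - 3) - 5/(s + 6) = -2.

s = -4.2329 or s = 6.7329

Multiply both sides by (s - 3)(s + 6):
-6(s + 6) - 5(s - 3) = -2(s - 3)(s + 6).
Expand and collect terms: -2s² + 5s + 57 = 0.
By the quadratic formula, s = (-5 ± √481) / -4, so s ≈ -4.2329 or s ≈ 6.7329.
Neither value makes a denominator zero (s ≠ 3, s ≠ -6), so both are valid.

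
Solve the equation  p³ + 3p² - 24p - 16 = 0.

Possible rational roots are divisors of -16. Testing p = 4 gives 0, so (p - 4) is a factor.
Divide: p³ + 3p² - 24p - 16 = (p - 4)(p² + 7p + 4).
Apply the quadratic formula to p² + 7p + 4 = 0: p = (-7 ± √33)/2, i.e. p ≈ -0.6277 or p ≈ -6.3723.

p = -6.3723 or p = -0.6277 or p = 4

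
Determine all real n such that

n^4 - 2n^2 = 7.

Let u = n^2. The equation becomes u^2 - 2u - 7 = 0.
By the quadratic formula, u = 1 + 2*sqrt(2) or u = 1 - 2*sqrt(2).
n^2 = 1 + 2*sqrt(2) gives n = +/-sqrt(1 + 2*sqrt(2)) ~= +/-1.9566.
n^2 = 1 - 2*sqrt(2) < 0 has no real solution.

n = -1.9566 or n = 1.9566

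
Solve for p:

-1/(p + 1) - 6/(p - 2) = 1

Multiply both sides by (p + 1)(p - 2):
-(p - 2) - 6(p + 1) = (p + 1)(p - 2).
Expand and collect terms: p² + 6p + 2 = 0.
By the quadratic formula, p = (-6 ± √28) / 2, so p ≈ -0.3542 or p ≈ -5.6458.
Neither value makes a denominator zero (p ≠ -1, p ≠ 2), so both are valid.

p = -5.6458 or p = -0.3542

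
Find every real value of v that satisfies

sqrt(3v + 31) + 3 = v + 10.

Isolate the radical: sqrt(3v + 31) = v + 7.
Square both sides: 3v + 31 = (v + 7)^2.
Expand and rearrange: v^2 + 11v + 18 = 0.
Solving gives v = -2 or v = -9.
Check each candidate in the original equation:
  v = -2: sqrt(25) = 5, while v + 7 = 5 — valid.
  v = -9: sqrt(4) = 2, while v + 7 = -2 — extraneous.

v = -2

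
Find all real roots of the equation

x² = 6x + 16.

Bring every term to one side: x² - 6x - 16 = 0.
Factor: (x + 2)(x - 8) = 0.
So x = -2 or x = 8.

x = -2 or x = 8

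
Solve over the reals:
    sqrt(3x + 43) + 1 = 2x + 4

x = 2

Isolate the radical: sqrt(3x + 43) = 2x + 3.
Square both sides: 3x + 43 = (2x + 3)^2.
Expand and rearrange: 4x^2 + 9x - 34 = 0.
Solving gives x = 2 or x = -4.25.
Check each candidate in the original equation:
  x = 2: sqrt(49) = 7, while 2x + 3 = 7 — valid.
  x = -4.25: sqrt(30.25) = 5.5, while 2x + 3 = -5.5 — extraneous.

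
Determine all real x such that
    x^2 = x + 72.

Bring every term to one side: x^2 - x - 72 = 0.
Factor: (x - 9)(x + 8) = 0.
So x = 9 or x = -8.

x = -8 or x = 9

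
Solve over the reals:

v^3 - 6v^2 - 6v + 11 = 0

v = -1.6533 or v = 1 or v = 6.6533

Possible rational roots are divisors of 11. Testing v = 1 gives 0, so (v - 1) is a factor.
Divide: v^3 - 6v^2 - 6v + 11 = (v - 1)(v^2 - 5v - 11).
Apply the quadratic formula to v^2 - 5v - 11 = 0: v = (5 +/- sqrt(69))/2, i.e. v ~= 6.6533 or v ~= -1.6533.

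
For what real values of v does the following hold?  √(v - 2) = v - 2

v = 2 or v = 3

Square both sides: v - 2 = (v - 2)².
Expand and rearrange: v² - 5v + 6 = 0.
Solving gives v = 3 or v = 2.
Check each candidate in the original equation:
  v = 3: √(1) = 1, while v - 2 = 1 — valid.
  v = 2: √(0) = 0, while v - 2 = 0 — valid.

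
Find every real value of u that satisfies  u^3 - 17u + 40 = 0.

Possible rational roots are divisors of 40. Testing u = -5 gives 0, so (u + 5) is a factor.
Divide: u^3 - 17u + 40 = (u + 5)(u^2 - 5u + 8).
The quadratic u^2 - 5u + 8 has discriminant -7 < 0, so no further real roots.

u = -5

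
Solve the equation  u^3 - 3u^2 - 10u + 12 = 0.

Possible rational roots are divisors of 12. Testing u = 1 gives 0, so (u - 1) is a factor.
Divide: u^3 - 3u^2 - 10u + 12 = (u - 1)(u^2 - 2u - 12).
Apply the quadratic formula to u^2 - 2u - 12 = 0: u = (2 +/- sqrt(52))/2, i.e. u ~= 4.6056 or u ~= -2.6056.

u = -2.6056 or u = 1 or u = 4.6056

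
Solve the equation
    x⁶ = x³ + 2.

x = -1 or x = 1.2599

Let u = x³. The equation becomes u² - u - 2 = 0.
Factor: (u - 2)(u + 1) = 0, so u = 2 or u = -1.
x³ = 2 gives x = ∛(2) ≈ 1.2599.
x³ = -1 gives x = -1.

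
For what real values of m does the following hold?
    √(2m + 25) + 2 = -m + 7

Isolate the radical: √(2m + 25) = -m + 5.
Square both sides: 2m + 25 = (-m + 5)².
Expand and rearrange: m² - 12m = 0.
Solving gives m = 12 or m = 0.
Check each candidate in the original equation:
  m = 12: √(49) = 7, while -m + 5 = -7 — extraneous.
  m = 0: √(25) = 5, while -m + 5 = 5 — valid.

m = 0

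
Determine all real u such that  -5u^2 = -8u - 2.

Rearrange to standard form: -5u^2 + 8u + 2 = 0.
Discriminant: (8)^2 - 4*(-5)*2 = 104.
Quadratic formula: u = (-8 +/- sqrt(104)) / (-10).
So u = 4/5 - sqrt(26)/5 ~= -0.2198 or u = 4/5 + sqrt(26)/5 ~= 1.8198.

u = -0.2198 or u = 1.8198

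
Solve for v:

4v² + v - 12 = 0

v = -1.8616 or v = 1.6116

Discriminant: (1)² − 4·4·(-12) = 193.
Quadratic formula: v = (-1 ± √193) / 8.
So v = -1/8 + √(193)/8 ≈ 1.6116 or v = -√(193)/8 - 1/8 ≈ -1.8616.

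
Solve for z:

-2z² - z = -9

Rearrange to standard form: -2z² - z + 9 = 0.
Discriminant: (-1)² − 4·(-2)·9 = 73.
Quadratic formula: z = (1 ± √73) / (-4).
So z = -√(73)/4 - 1/4 ≈ -2.386 or z = -1/4 + √(73)/4 ≈ 1.886.

z = -2.386 or z = 1.886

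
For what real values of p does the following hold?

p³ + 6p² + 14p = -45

p = -5

Rearrange: p³ + 6p² + 14p + 45 = 0.
Possible rational roots are divisors of 45. Testing p = -5 gives 0, so (p + 5) is a factor.
Divide: p³ + 6p² + 14p + 45 = (p + 5)(p² + p + 9).
The quadratic p² + p + 9 has discriminant -35 < 0, so no further real roots.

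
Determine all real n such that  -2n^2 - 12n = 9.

n = -5.1213 or n = -0.8787

Rearrange to standard form: -2n^2 - 12n - 9 = 0.
Discriminant: (-12)^2 - 4*(-2)*(-9) = 72.
Quadratic formula: n = (12 +/- sqrt(72)) / (-4).
So n = -3 - 3*sqrt(2)/2 ~= -5.1213 or n = -3 + 3*sqrt(2)/2 ~= -0.8787.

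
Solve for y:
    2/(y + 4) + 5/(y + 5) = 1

Multiply both sides by (y + 4)(y + 5):
2(y + 5) + 5(y + 4) = (y + 4)(y + 5).
Expand and collect terms: y^2 + 2y - 10 = 0.
By the quadratic formula, y = (-2 +/- sqrt(44)) / 2, so y ~= 2.3166 or y ~= -4.3166.
Neither value makes a denominator zero (y != -4, y != -5), so both are valid.

y = -4.3166 or y = 2.3166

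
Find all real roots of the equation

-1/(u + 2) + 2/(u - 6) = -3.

u = -1.6348 or u = 5.3014

Multiply both sides by (u + 2)(u - 6):
-(u - 6) + 2(u + 2) = -3(u + 2)(u - 6).
Expand and collect terms: -3u^2 + 11u + 26 = 0.
By the quadratic formula, u = (-11 +/- sqrt(433)) / -6, so u ~= -1.6348 or u ~= 5.3014.
Neither value makes a denominator zero (u != -2, u != 6), so both are valid.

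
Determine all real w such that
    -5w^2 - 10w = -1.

Rearrange to standard form: -5w^2 - 10w + 1 = 0.
Discriminant: (-10)^2 - 4*(-5)*1 = 120.
Quadratic formula: w = (10 +/- sqrt(120)) / (-10).
So w = -sqrt(30)/5 - 1 ~= -2.0954 or w = -1 + sqrt(30)/5 ~= 0.0954.

w = -2.0954 or w = 0.0954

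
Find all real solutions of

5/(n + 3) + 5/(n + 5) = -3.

n = -7.6103 or n = -3.723

Multiply both sides by (n + 3)(n + 5):
5(n + 5) + 5(n + 3) = -3(n + 3)(n + 5).
Expand and collect terms: -3n² - 34n - 85 = 0.
By the quadratic formula, n = (34 ± √136) / -6, so n ≈ -7.6103 or n ≈ -3.723.
Neither value makes a denominator zero (n ≠ -3, n ≠ -5), so both are valid.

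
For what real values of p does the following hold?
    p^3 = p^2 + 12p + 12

p = -2 or p = -1.3723 or p = 4.3723

Rearrange: p^3 - p^2 - 12p - 12 = 0.
Possible rational roots are divisors of -12. Testing p = -2 gives 0, so (p + 2) is a factor.
Divide: p^3 - p^2 - 12p - 12 = (p + 2)(p^2 - 3p - 6).
Apply the quadratic formula to p^2 - 3p - 6 = 0: p = (3 +/- sqrt(33))/2, i.e. p ~= 4.3723 or p ~= -1.3723.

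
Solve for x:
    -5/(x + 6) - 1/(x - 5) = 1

x = -11.3262 or x = 4.3262

Multiply both sides by (x + 6)(x - 5):
-5(x - 5) - (x + 6) = (x + 6)(x - 5).
Expand and collect terms: x² + 7x - 49 = 0.
By the quadratic formula, x = (-7 ± √245) / 2, so x ≈ 4.3262 or x ≈ -11.3262.
Neither value makes a denominator zero (x ≠ -6, x ≠ 5), so both are valid.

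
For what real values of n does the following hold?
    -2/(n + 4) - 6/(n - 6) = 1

n = -7.5826 or n = 1.5826

Multiply both sides by (n + 4)(n - 6):
-2(n - 6) - 6(n + 4) = (n + 4)(n - 6).
Expand and collect terms: n² + 6n - 12 = 0.
By the quadratic formula, n = (-6 ± √84) / 2, so n ≈ 1.5826 or n ≈ -7.5826.
Neither value makes a denominator zero (n ≠ -4, n ≠ 6), so both are valid.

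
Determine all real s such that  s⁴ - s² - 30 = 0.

Let u = s². The equation becomes u² - u - 30 = 0.
Factor: (u - 6)(u + 5) = 0, so u = 6 or u = -5.
s² = 6 gives s = ±√(6) ≈ ±2.4495.
s² = -5 < 0 has no real solution.

s = -2.4495 or s = 2.4495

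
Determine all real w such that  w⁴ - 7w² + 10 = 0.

w = -2.2361 or w = -1.4142 or w = 1.4142 or w = 2.2361

Let u = w². The equation becomes u² - 7u + 10 = 0.
Factor: (u - 5)(u - 2) = 0, so u = 5 or u = 2.
w² = 5 gives w = ±√(5) ≈ ±2.2361.
w² = 2 gives w = ±√(2) ≈ ±1.4142.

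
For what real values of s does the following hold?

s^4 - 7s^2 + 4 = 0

s = -2.5243 or s = -0.7923 or s = 0.7923 or s = 2.5243

Let u = s^2. The equation becomes u^2 - 7u + 4 = 0.
By the quadratic formula, u = sqrt(33)/2 + 7/2 or u = 7/2 - sqrt(33)/2.
s^2 = sqrt(33)/2 + 7/2 gives s = +/-sqrt(sqrt(33)/2 + 7/2) ~= +/-2.5243.
s^2 = 7/2 - sqrt(33)/2 gives s = +/-sqrt(7/2 - sqrt(33)/2) ~= +/-0.7923.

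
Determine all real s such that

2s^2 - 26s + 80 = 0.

s = 5 or s = 8

Factor: 2(s - 5)(s - 8) = 0.
So s = 5 or s = 8.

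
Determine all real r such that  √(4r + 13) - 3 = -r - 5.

r = -3

Isolate the radical: √(4r + 13) = -r - 2.
Square both sides: 4r + 13 = (-r - 2)².
Expand and rearrange: r² - 9 = 0.
Solving gives r = 3 or r = -3.
Check each candidate in the original equation:
  r = 3: √(25) = 5, while -r - 2 = -5 — extraneous.
  r = -3: √(1) = 1, while -r - 2 = 1 — valid.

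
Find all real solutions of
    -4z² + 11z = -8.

Rearrange to standard form: -4z² + 11z + 8 = 0.
Discriminant: (11)² − 4·(-4)·8 = 249.
Quadratic formula: z = (-11 ± √249) / (-8).
So z = 11/8 - √(249)/8 ≈ -0.5975 or z = 11/8 + √(249)/8 ≈ 3.3475.

z = -0.5975 or z = 3.3475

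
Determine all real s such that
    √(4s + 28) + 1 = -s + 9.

s = 2

Isolate the radical: √(4s + 28) = -s + 8.
Square both sides: 4s + 28 = (-s + 8)².
Expand and rearrange: s² - 20s + 36 = 0.
Solving gives s = 18 or s = 2.
Check each candidate in the original equation:
  s = 18: √(100) = 10, while -s + 8 = -10 — extraneous.
  s = 2: √(36) = 6, while -s + 8 = 6 — valid.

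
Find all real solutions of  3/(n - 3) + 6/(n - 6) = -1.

Multiply both sides by (n - 3)(n - 6):
3(n - 6) + 6(n - 3) = -(n - 3)(n - 6).
Expand and collect terms: -n² + 18 = 0.
By the quadratic formula, n = (0 ± √72) / -2, so n ≈ -4.2426 or n ≈ 4.2426.
Neither value makes a denominator zero (n ≠ 3, n ≠ 6), so both are valid.

n = -4.2426 or n = 4.2426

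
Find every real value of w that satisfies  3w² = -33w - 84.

w = -7 or w = -4

Bring every term to one side: 3w² + 33w + 84 = 0.
Factor: 3(w + 4)(w + 7) = 0.
So w = -4 or w = -7.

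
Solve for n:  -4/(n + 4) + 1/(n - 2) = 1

n = -7.6235 or n = 2.6235

Multiply both sides by (n + 4)(n - 2):
-4(n - 2) + (n + 4) = (n + 4)(n - 2).
Expand and collect terms: n^2 + 5n - 20 = 0.
By the quadratic formula, n = (-5 +/- sqrt(105)) / 2, so n ~= 2.6235 or n ~= -7.6235.
Neither value makes a denominator zero (n != -4, n != 2), so both are valid.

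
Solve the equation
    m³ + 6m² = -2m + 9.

Rearrange: m³ + 6m² + 2m - 9 = 0.
Possible rational roots are divisors of -9. Testing m = 1 gives 0, so (m - 1) is a factor.
Divide: m³ + 6m² + 2m - 9 = (m - 1)(m² + 7m + 9).
Apply the quadratic formula to m² + 7m + 9 = 0: m = (-7 ± √13)/2, i.e. m ≈ -1.6972 or m ≈ -5.3028.

m = -5.3028 or m = -1.6972 or m = 1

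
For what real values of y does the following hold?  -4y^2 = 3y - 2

y = -1.1754 or y = 0.4254

Rearrange to standard form: -4y^2 - 3y + 2 = 0.
Discriminant: (-3)^2 - 4*(-4)*2 = 41.
Quadratic formula: y = (3 +/- sqrt(41)) / (-8).
So y = -sqrt(41)/8 - 3/8 ~= -1.1754 or y = -3/8 + sqrt(41)/8 ~= 0.4254.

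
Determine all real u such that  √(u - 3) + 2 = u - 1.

Isolate the radical: √(u - 3) = u - 3.
Square both sides: u - 3 = (u - 3)².
Expand and rearrange: u² - 7u + 12 = 0.
Solving gives u = 4 or u = 3.
Check each candidate in the original equation:
  u = 4: √(1) = 1, while u - 3 = 1 — valid.
  u = 3: √(0) = 0, while u - 3 = 0 — valid.

u = 3 or u = 4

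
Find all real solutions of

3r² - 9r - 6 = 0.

Discriminant: (-9)² − 4·3·(-6) = 153.
Quadratic formula: r = (9 ± √153) / 6.
So r = 3/2 + √(17)/2 ≈ 3.5616 or r = 3/2 - √(17)/2 ≈ -0.5616.

r = -0.5616 or r = 3.5616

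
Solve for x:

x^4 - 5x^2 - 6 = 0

x = -2.4495 or x = 2.4495

Let u = x^2. The equation becomes u^2 - 5u - 6 = 0.
Factor: (u + 1)(u - 6) = 0, so u = -1 or u = 6.
x^2 = -1 < 0 has no real solution.
x^2 = 6 gives x = +/-sqrt(6) ~= +/-2.4495.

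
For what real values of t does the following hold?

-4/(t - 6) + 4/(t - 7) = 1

Multiply both sides by (t - 6)(t - 7):
-4(t - 7) + 4(t - 6) = (t - 6)(t - 7).
Expand and collect terms: t^2 - 13t + 38 = 0.
By the quadratic formula, t = (13 +/- sqrt(17)) / 2, so t ~= 8.5616 or t ~= 4.4384.
Neither value makes a denominator zero (t != 6, t != 7), so both are valid.

t = 4.4384 or t = 8.5616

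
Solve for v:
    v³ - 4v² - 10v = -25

v = -2.7913 or v = 1.7913 or v = 5

Rearrange: v³ - 4v² - 10v + 25 = 0.
Possible rational roots are divisors of 25. Testing v = 5 gives 0, so (v - 5) is a factor.
Divide: v³ - 4v² - 10v + 25 = (v - 5)(v² + v - 5).
Apply the quadratic formula to v² + v - 5 = 0: v = (-1 ± √21)/2, i.e. v ≈ 1.7913 or v ≈ -2.7913.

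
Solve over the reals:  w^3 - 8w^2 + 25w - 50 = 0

w = 5

Possible rational roots are divisors of -50. Testing w = 5 gives 0, so (w - 5) is a factor.
Divide: w^3 - 8w^2 + 25w - 50 = (w - 5)(w^2 - 3w + 10).
The quadratic w^2 - 3w + 10 has discriminant -31 < 0, so no further real roots.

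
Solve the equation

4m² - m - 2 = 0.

m = -0.5931 or m = 0.8431

Discriminant: (-1)² − 4·4·(-2) = 33.
Quadratic formula: m = (1 ± √33) / 8.
So m = 1/8 + √(33)/8 ≈ 0.8431 or m = 1/8 - √(33)/8 ≈ -0.5931.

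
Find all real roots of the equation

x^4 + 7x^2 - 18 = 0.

Let u = x^2. The equation becomes u^2 + 7u - 18 = 0.
Factor: (u + 9)(u - 2) = 0, so u = -9 or u = 2.
x^2 = -9 < 0 has no real solution.
x^2 = 2 gives x = +/-sqrt(2) ~= +/-1.4142.

x = -1.4142 or x = 1.4142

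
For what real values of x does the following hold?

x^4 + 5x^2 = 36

Let u = x^2. The equation becomes u^2 + 5u - 36 = 0.
Factor: (u + 9)(u - 4) = 0, so u = -9 or u = 4.
x^2 = -9 < 0 has no real solution.
x^2 = 4 gives x = +/-2.

x = -2 or x = 2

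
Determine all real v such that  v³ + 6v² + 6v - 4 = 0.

v = -4.4495 or v = -2 or v = 0.4495

Possible rational roots are divisors of -4. Testing v = -2 gives 0, so (v + 2) is a factor.
Divide: v³ + 6v² + 6v - 4 = (v + 2)(v² + 4v - 2).
Apply the quadratic formula to v² + 4v - 2 = 0: v = (-4 ± √24)/2, i.e. v ≈ 0.4495 or v ≈ -4.4495.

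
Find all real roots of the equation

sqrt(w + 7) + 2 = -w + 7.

Isolate the radical: sqrt(w + 7) = -w + 5.
Square both sides: w + 7 = (-w + 5)^2.
Expand and rearrange: w^2 - 11w + 18 = 0.
Solving gives w = 9 or w = 2.
Check each candidate in the original equation:
  w = 9: sqrt(16) = 4, while -w + 5 = -4 — extraneous.
  w = 2: sqrt(9) = 3, while -w + 5 = 3 — valid.

w = 2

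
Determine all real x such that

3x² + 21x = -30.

x = -5 or x = -2

Bring every term to one side: 3x² + 21x + 30 = 0.
Factor: 3(x + 2)(x + 5) = 0.
So x = -2 or x = -5.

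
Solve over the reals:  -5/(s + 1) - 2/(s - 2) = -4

Multiply both sides by (s + 1)(s - 2):
-5(s - 2) - 2(s + 1) = -4(s + 1)(s - 2).
Expand and collect terms: -4s² + 11s = 0.
Factor or apply the quadratic formula: s = 0 or s = 2.75.
Neither value makes a denominator zero (s ≠ -1, s ≠ 2), so both are valid.

s = 0 or s = 2.75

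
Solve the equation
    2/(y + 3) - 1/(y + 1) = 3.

y = -2 or y = -1.6667

Multiply both sides by (y + 3)(y + 1):
2(y + 1) - (y + 3) = 3(y + 3)(y + 1).
Expand and collect terms: 3y² + 11y + 10 = 0.
Factor or apply the quadratic formula: y = -1.6667 or y = -2.
Neither value makes a denominator zero (y ≠ -3, y ≠ -1), so both are valid.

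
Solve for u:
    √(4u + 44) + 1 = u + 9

u = -2

Isolate the radical: √(4u + 44) = u + 8.
Square both sides: 4u + 44 = (u + 8)².
Expand and rearrange: u² + 12u + 20 = 0.
Solving gives u = -2 or u = -10.
Check each candidate in the original equation:
  u = -2: √(36) = 6, while u + 8 = 6 — valid.
  u = -10: √(4) = 2, while u + 8 = -2 — extraneous.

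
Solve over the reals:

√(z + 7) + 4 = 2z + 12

z = -3

Isolate the radical: √(z + 7) = 2z + 8.
Square both sides: z + 7 = (2z + 8)².
Expand and rearrange: 4z² + 31z + 57 = 0.
Solving gives z = -3 or z = -4.75.
Check each candidate in the original equation:
  z = -3: √(4) = 2, while 2z + 8 = 2 — valid.
  z = -4.75: √(2.25) = 1.5, while 2z + 8 = -1.5 — extraneous.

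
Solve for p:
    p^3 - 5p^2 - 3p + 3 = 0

p = -1 or p = 0.5505 or p = 5.4495

Possible rational roots are divisors of 3. Testing p = -1 gives 0, so (p + 1) is a factor.
Divide: p^3 - 5p^2 - 3p + 3 = (p + 1)(p^2 - 6p + 3).
Apply the quadratic formula to p^2 - 6p + 3 = 0: p = (6 +/- sqrt(24))/2, i.e. p ~= 5.4495 or p ~= 0.5505.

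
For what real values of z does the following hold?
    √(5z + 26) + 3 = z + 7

z = 2

Isolate the radical: √(5z + 26) = z + 4.
Square both sides: 5z + 26 = (z + 4)².
Expand and rearrange: z² + 3z - 10 = 0.
Solving gives z = 2 or z = -5.
Check each candidate in the original equation:
  z = 2: √(36) = 6, while z + 4 = 6 — valid.
  z = -5: √(1) = 1, while z + 4 = -1 — extraneous.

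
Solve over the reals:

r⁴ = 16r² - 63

Let u = r². The equation becomes u² - 16u + 63 = 0.
Factor: (u - 7)(u - 9) = 0, so u = 7 or u = 9.
r² = 7 gives r = ±√(7) ≈ ±2.6458.
r² = 9 gives r = ±3.

r = -3 or r = -2.6458 or r = 2.6458 or r = 3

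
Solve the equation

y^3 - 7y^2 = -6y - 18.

y = -1.1623 or y = 3 or y = 5.1623

Rearrange: y^3 - 7y^2 + 6y + 18 = 0.
Possible rational roots are divisors of 18. Testing y = 3 gives 0, so (y - 3) is a factor.
Divide: y^3 - 7y^2 + 6y + 18 = (y - 3)(y^2 - 4y - 6).
Apply the quadratic formula to y^2 - 4y - 6 = 0: y = (4 +/- sqrt(40))/2, i.e. y ~= 5.1623 or y ~= -1.1623.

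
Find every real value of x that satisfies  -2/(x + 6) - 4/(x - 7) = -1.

Multiply both sides by (x + 6)(x - 7):
-2(x - 7) - 4(x + 6) = -(x + 6)(x - 7).
Expand and collect terms: -x² + 7x + 52 = 0.
By the quadratic formula, x = (-7 ± √257) / -2, so x ≈ -4.5156 or x ≈ 11.5156.
Neither value makes a denominator zero (x ≠ -6, x ≠ 7), so both are valid.

x = -4.5156 or x = 11.5156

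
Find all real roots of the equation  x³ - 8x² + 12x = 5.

x = 0.8074 or x = 1 or x = 6.1926

Rearrange: x³ - 8x² + 12x - 5 = 0.
Possible rational roots are divisors of -5. Testing x = 1 gives 0, so (x - 1) is a factor.
Divide: x³ - 8x² + 12x - 5 = (x - 1)(x² - 7x + 5).
Apply the quadratic formula to x² - 7x + 5 = 0: x = (7 ± √29)/2, i.e. x ≈ 6.1926 or x ≈ 0.8074.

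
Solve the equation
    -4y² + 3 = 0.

Discriminant: (0)² − 4·(-4)·3 = 48.
Quadratic formula: y = (0 ± √48) / (-8).
So y = -√(3)/2 ≈ -0.866 or y = √(3)/2 ≈ 0.866.

y = -0.866 or y = 0.866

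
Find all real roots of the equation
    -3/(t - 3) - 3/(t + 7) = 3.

t = -8.099 or t = 2.099

Multiply both sides by (t - 3)(t + 7):
-3(t + 7) - 3(t - 3) = 3(t - 3)(t + 7).
Expand and collect terms: 3t^2 + 18t - 51 = 0.
By the quadratic formula, t = (-18 +/- sqrt(936)) / 6, so t ~= 2.099 or t ~= -8.099.
Neither value makes a denominator zero (t != 3, t != -7), so both are valid.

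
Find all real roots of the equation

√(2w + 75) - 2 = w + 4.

Isolate the radical: √(2w + 75) = w + 6.
Square both sides: 2w + 75 = (w + 6)².
Expand and rearrange: w² + 10w - 39 = 0.
Solving gives w = 3 or w = -13.
Check each candidate in the original equation:
  w = 3: √(81) = 9, while w + 6 = 9 — valid.
  w = -13: √(49) = 7, while w + 6 = -7 — extraneous.

w = 3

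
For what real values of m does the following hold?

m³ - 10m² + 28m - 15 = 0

m = 0.6972 or m = 4.3028 or m = 5

Possible rational roots are divisors of -15. Testing m = 5 gives 0, so (m - 5) is a factor.
Divide: m³ - 10m² + 28m - 15 = (m - 5)(m² - 5m + 3).
Apply the quadratic formula to m² - 5m + 3 = 0: m = (5 ± √13)/2, i.e. m ≈ 4.3028 or m ≈ 0.6972.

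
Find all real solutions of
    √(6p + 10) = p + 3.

p = -1 or p = 1

Square both sides: 6p + 10 = (p + 3)².
Expand and rearrange: p² - 1 = 0.
Solving gives p = 1 or p = -1.
Check each candidate in the original equation:
  p = 1: √(16) = 4, while p + 3 = 4 — valid.
  p = -1: √(4) = 2, while p + 3 = 2 — valid.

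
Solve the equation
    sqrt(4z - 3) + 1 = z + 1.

z = 1 or z = 3

Isolate the radical: sqrt(4z - 3) = z.
Square both sides: 4z - 3 = (z)^2.
Expand and rearrange: z^2 - 4z + 3 = 0.
Solving gives z = 3 or z = 1.
Check each candidate in the original equation:
  z = 3: sqrt(9) = 3, while z = 3 — valid.
  z = 1: sqrt(1) = 1, while z = 1 — valid.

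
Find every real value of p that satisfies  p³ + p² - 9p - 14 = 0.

p = -2.1926 or p = -2 or p = 3.1926

Possible rational roots are divisors of -14. Testing p = -2 gives 0, so (p + 2) is a factor.
Divide: p³ + p² - 9p - 14 = (p + 2)(p² - p - 7).
Apply the quadratic formula to p² - p - 7 = 0: p = (1 ± √29)/2, i.e. p ≈ 3.1926 or p ≈ -2.1926.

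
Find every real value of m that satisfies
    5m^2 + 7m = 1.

Rearrange to standard form: 5m^2 + 7m - 1 = 0.
Discriminant: (7)^2 - 4*5*(-1) = 69.
Quadratic formula: m = (-7 +/- sqrt(69)) / 10.
So m = -7/10 + sqrt(69)/10 ~= 0.1307 or m = -sqrt(69)/10 - 7/10 ~= -1.5307.

m = -1.5307 or m = 0.1307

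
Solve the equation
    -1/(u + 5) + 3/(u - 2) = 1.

u = -5.7202 or u = 4.7202

Multiply both sides by (u + 5)(u - 2):
-(u - 2) + 3(u + 5) = (u + 5)(u - 2).
Expand and collect terms: u² + u - 27 = 0.
By the quadratic formula, u = (-1 ± √109) / 2, so u ≈ 4.7202 or u ≈ -5.7202.
Neither value makes a denominator zero (u ≠ -5, u ≠ 2), so both are valid.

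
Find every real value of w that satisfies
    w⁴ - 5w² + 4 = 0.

w = -2 or w = -1 or w = 1 or w = 2

Let u = w². The equation becomes u² - 5u + 4 = 0.
Factor: (u - 1)(u - 4) = 0, so u = 1 or u = 4.
w² = 1 gives w = ±1.
w² = 4 gives w = ±2.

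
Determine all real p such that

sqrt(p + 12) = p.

Square both sides: p + 12 = (p)^2.
Expand and rearrange: p^2 - p - 12 = 0.
Solving gives p = 4 or p = -3.
Check each candidate in the original equation:
  p = 4: sqrt(16) = 4, while p = 4 — valid.
  p = -3: sqrt(9) = 3, while p = -3 — extraneous.

p = 4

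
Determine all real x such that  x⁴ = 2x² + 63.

Let u = x². The equation becomes u² - 2u - 63 = 0.
Factor: (u + 7)(u - 9) = 0, so u = -7 or u = 9.
x² = -7 < 0 has no real solution.
x² = 9 gives x = ±3.

x = -3 or x = 3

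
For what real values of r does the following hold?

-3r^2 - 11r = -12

Rearrange to standard form: -3r^2 - 11r + 12 = 0.
Discriminant: (-11)^2 - 4*(-3)*12 = 265.
Quadratic formula: r = (11 +/- sqrt(265)) / (-6).
So r = -sqrt(265)/6 - 11/6 ~= -4.5465 or r = -11/6 + sqrt(265)/6 ~= 0.8798.

r = -4.5465 or r = 0.8798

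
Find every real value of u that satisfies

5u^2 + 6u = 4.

u = -1.677 or u = 0.477

Rearrange to standard form: 5u^2 + 6u - 4 = 0.
Discriminant: (6)^2 - 4*5*(-4) = 116.
Quadratic formula: u = (-6 +/- sqrt(116)) / 10.
So u = -3/5 + sqrt(29)/5 ~= 0.477 or u = -sqrt(29)/5 - 3/5 ~= -1.677.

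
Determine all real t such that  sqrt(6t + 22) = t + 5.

Square both sides: 6t + 22 = (t + 5)^2.
Expand and rearrange: t^2 + 4t + 3 = 0.
Solving gives t = -1 or t = -3.
Check each candidate in the original equation:
  t = -1: sqrt(16) = 4, while t + 5 = 4 — valid.
  t = -3: sqrt(4) = 2, while t + 5 = 2 — valid.

t = -3 or t = -1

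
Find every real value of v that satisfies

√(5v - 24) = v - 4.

Square both sides: 5v - 24 = (v - 4)².
Expand and rearrange: v² - 13v + 40 = 0.
Solving gives v = 8 or v = 5.
Check each candidate in the original equation:
  v = 8: √(16) = 4, while v - 4 = 4 — valid.
  v = 5: √(1) = 1, while v - 4 = 1 — valid.

v = 5 or v = 8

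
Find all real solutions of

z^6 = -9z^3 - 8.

Let u = z^3. The equation becomes u^2 + 9u + 8 = 0.
Factor: (u + 8)(u + 1) = 0, so u = -8 or u = -1.
z^3 = -8 gives z = -2.
z^3 = -1 gives z = -1.

z = -2 or z = -1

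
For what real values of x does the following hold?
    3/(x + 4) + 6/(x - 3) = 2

x = -3 or x = 6.5

Multiply both sides by (x + 4)(x - 3):
3(x - 3) + 6(x + 4) = 2(x + 4)(x - 3).
Expand and collect terms: 2x^2 - 7x - 39 = 0.
Factor or apply the quadratic formula: x = 6.5 or x = -3.
Neither value makes a denominator zero (x != -4, x != 3), so both are valid.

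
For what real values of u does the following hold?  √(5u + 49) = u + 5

u = 3

Square both sides: 5u + 49 = (u + 5)².
Expand and rearrange: u² + 5u - 24 = 0.
Solving gives u = 3 or u = -8.
Check each candidate in the original equation:
  u = 3: √(64) = 8, while u + 5 = 8 — valid.
  u = -8: √(9) = 3, while u + 5 = -3 — extraneous.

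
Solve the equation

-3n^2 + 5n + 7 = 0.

n = -0.9067 or n = 2.5734

Discriminant: (5)^2 - 4*(-3)*7 = 109.
Quadratic formula: n = (-5 +/- sqrt(109)) / (-6).
So n = 5/6 - sqrt(109)/6 ~= -0.9067 or n = 5/6 + sqrt(109)/6 ~= 2.5734.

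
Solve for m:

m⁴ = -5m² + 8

m = -1.1291 or m = 1.1291

Let u = m². The equation becomes u² + 5u - 8 = 0.
By the quadratic formula, u = -5/2 + √(57)/2 or u = -√(57)/2 - 5/2.
m² = -5/2 + √(57)/2 gives m = ±√(-5/2 + √(57)/2) ≈ ±1.1291.
m² = -√(57)/2 - 5/2 < 0 has no real solution.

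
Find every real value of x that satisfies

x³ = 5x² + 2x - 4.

Rearrange: x³ - 5x² - 2x + 4 = 0.
Possible rational roots are divisors of 4. Testing x = -1 gives 0, so (x + 1) is a factor.
Divide: x³ - 5x² - 2x + 4 = (x + 1)(x² - 6x + 4).
Apply the quadratic formula to x² - 6x + 4 = 0: x = (6 ± √20)/2, i.e. x ≈ 5.2361 or x ≈ 0.7639.

x = -1 or x = 0.7639 or x = 5.2361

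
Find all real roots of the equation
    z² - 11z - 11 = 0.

z = -0.9226 or z = 11.9226

Discriminant: (-11)² − 4·1·(-11) = 165.
Quadratic formula: z = (11 ± √165) / 2.
So z = 11/2 + √(165)/2 ≈ 11.9226 or z = 11/2 - √(165)/2 ≈ -0.9226.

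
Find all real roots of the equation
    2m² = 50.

Bring every term to one side: 2m² - 50 = 0.
Factor: 2(m - 5)(m + 5) = 0.
So m = 5 or m = -5.

m = -5 or m = 5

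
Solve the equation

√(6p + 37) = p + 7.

p = -6 or p = -2

Square both sides: 6p + 37 = (p + 7)².
Expand and rearrange: p² + 8p + 12 = 0.
Solving gives p = -2 or p = -6.
Check each candidate in the original equation:
  p = -2: √(25) = 5, while p + 7 = 5 — valid.
  p = -6: √(1) = 1, while p + 7 = 1 — valid.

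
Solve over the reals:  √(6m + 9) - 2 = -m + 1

m = 0

Isolate the radical: √(6m + 9) = -m + 3.
Square both sides: 6m + 9 = (-m + 3)².
Expand and rearrange: m² - 12m = 0.
Solving gives m = 12 or m = 0.
Check each candidate in the original equation:
  m = 12: √(81) = 9, while -m + 3 = -9 — extraneous.
  m = 0: √(9) = 3, while -m + 3 = 3 — valid.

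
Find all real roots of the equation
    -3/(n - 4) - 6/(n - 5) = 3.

n = 1.5858 or n = 4.4142

Multiply both sides by (n - 4)(n - 5):
-3(n - 5) - 6(n - 4) = 3(n - 4)(n - 5).
Expand and collect terms: 3n^2 - 18n + 21 = 0.
By the quadratic formula, n = (18 +/- sqrt(72)) / 6, so n ~= 4.4142 or n ~= 1.5858.
Neither value makes a denominator zero (n != 4, n != 5), so both are valid.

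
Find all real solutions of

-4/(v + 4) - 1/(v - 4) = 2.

v = -6.1041 or v = 3.6041

Multiply both sides by (v + 4)(v - 4):
-4(v - 4) - (v + 4) = 2(v + 4)(v - 4).
Expand and collect terms: 2v² + 5v - 44 = 0.
By the quadratic formula, v = (-5 ± √377) / 4, so v ≈ 3.6041 or v ≈ -6.1041.
Neither value makes a denominator zero (v ≠ -4, v ≠ 4), so both are valid.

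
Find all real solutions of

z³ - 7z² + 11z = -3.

z = -0.2361 or z = 3 or z = 4.2361

Rearrange: z³ - 7z² + 11z + 3 = 0.
Possible rational roots are divisors of 3. Testing z = 3 gives 0, so (z - 3) is a factor.
Divide: z³ - 7z² + 11z + 3 = (z - 3)(z² - 4z - 1).
Apply the quadratic formula to z² - 4z - 1 = 0: z = (4 ± √20)/2, i.e. z ≈ 4.2361 or z ≈ -0.2361.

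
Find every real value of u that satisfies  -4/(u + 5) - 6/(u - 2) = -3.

Multiply both sides by (u + 5)(u - 2):
-4(u - 2) - 6(u + 5) = -3(u + 5)(u - 2).
Expand and collect terms: -3u² + u + 52 = 0.
Factor or apply the quadratic formula: u = -4 or u = 4.3333.
Neither value makes a denominator zero (u ≠ -5, u ≠ 2), so both are valid.

u = -4 or u = 4.3333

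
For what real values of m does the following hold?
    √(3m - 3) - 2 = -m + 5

Isolate the radical: √(3m - 3) = -m + 7.
Square both sides: 3m - 3 = (-m + 7)².
Expand and rearrange: m² - 17m + 52 = 0.
Solving gives m = 13 or m = 4.
Check each candidate in the original equation:
  m = 13: √(36) = 6, while -m + 7 = -6 — extraneous.
  m = 4: √(9) = 3, while -m + 7 = 3 — valid.

m = 4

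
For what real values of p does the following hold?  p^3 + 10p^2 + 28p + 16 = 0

Possible rational roots are divisors of 16. Testing p = -4 gives 0, so (p + 4) is a factor.
Divide: p^3 + 10p^2 + 28p + 16 = (p + 4)(p^2 + 6p + 4).
Apply the quadratic formula to p^2 + 6p + 4 = 0: p = (-6 +/- sqrt(20))/2, i.e. p ~= -0.7639 or p ~= -5.2361.

p = -5.2361 or p = -4 or p = -0.7639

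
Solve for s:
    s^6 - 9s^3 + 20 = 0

Let u = s^3. The equation becomes u^2 - 9u + 20 = 0.
Factor: (u - 4)(u - 5) = 0, so u = 4 or u = 5.
s^3 = 4 gives s = (4)^(1/3) ~= 1.5874.
s^3 = 5 gives s = (5)^(1/3) ~= 1.71.

s = 1.5874 or s = 1.71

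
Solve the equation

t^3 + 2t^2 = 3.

Rearrange: t^3 + 2t^2 - 3 = 0.
Possible rational roots are divisors of -3. Testing t = 1 gives 0, so (t - 1) is a factor.
Divide: t^3 + 2t^2 - 3 = (t - 1)(t^2 + 3t + 3).
The quadratic t^2 + 3t + 3 has discriminant -3 < 0, so no further real roots.

t = 1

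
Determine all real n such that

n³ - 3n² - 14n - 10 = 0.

n = -1.7417 or n = -1 or n = 5.7417

Possible rational roots are divisors of -10. Testing n = -1 gives 0, so (n + 1) is a factor.
Divide: n³ - 3n² - 14n - 10 = (n + 1)(n² - 4n - 10).
Apply the quadratic formula to n² - 4n - 10 = 0: n = (4 ± √56)/2, i.e. n ≈ 5.7417 or n ≈ -1.7417.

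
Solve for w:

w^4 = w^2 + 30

Let u = w^2. The equation becomes u^2 - u - 30 = 0.
Factor: (u + 5)(u - 6) = 0, so u = -5 or u = 6.
w^2 = -5 < 0 has no real solution.
w^2 = 6 gives w = +/-sqrt(6) ~= +/-2.4495.

w = -2.4495 or w = 2.4495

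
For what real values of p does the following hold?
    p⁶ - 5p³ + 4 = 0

p = 1 or p = 1.5874

Let u = p³. The equation becomes u² - 5u + 4 = 0.
Factor: (u - 1)(u - 4) = 0, so u = 1 or u = 4.
p³ = 1 gives p = 1.
p³ = 4 gives p = ∛(4) ≈ 1.5874.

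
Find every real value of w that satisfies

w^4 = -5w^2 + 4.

Let u = w^2. The equation becomes u^2 + 5u - 4 = 0.
By the quadratic formula, u = -5/2 + sqrt(41)/2 or u = -sqrt(41)/2 - 5/2.
w^2 = -5/2 + sqrt(41)/2 gives w = +/-sqrt(-5/2 + sqrt(41)/2) ~= +/-0.8376.
w^2 = -sqrt(41)/2 - 5/2 < 0 has no real solution.

w = -0.8376 or w = 0.8376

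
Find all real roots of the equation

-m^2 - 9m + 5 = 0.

m = -9.5249 or m = 0.5249

Discriminant: (-9)^2 - 4*(-1)*5 = 101.
Quadratic formula: m = (9 +/- sqrt(101)) / (-2).
So m = -sqrt(101)/2 - 9/2 ~= -9.5249 or m = -9/2 + sqrt(101)/2 ~= 0.5249.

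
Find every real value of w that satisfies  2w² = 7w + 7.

w = -0.8117 or w = 4.3117

Rearrange to standard form: 2w² - 7w - 7 = 0.
Discriminant: (-7)² − 4·2·(-7) = 105.
Quadratic formula: w = (7 ± √105) / 4.
So w = 7/4 + √(105)/4 ≈ 4.3117 or w = 7/4 - √(105)/4 ≈ -0.8117.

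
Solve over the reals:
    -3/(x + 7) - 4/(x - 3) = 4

x = -7.8263 or x = 2.0763

Multiply both sides by (x + 7)(x - 3):
-3(x - 3) - 4(x + 7) = 4(x + 7)(x - 3).
Expand and collect terms: 4x² + 23x - 65 = 0.
By the quadratic formula, x = (-23 ± √1569) / 8, so x ≈ 2.0763 or x ≈ -7.8263.
Neither value makes a denominator zero (x ≠ -7, x ≠ 3), so both are valid.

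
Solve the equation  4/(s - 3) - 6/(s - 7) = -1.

Multiply both sides by (s - 3)(s - 7):
4(s - 7) - 6(s - 3) = -(s - 3)(s - 7).
Expand and collect terms: -s² + 12s - 11 = 0.
Factor or apply the quadratic formula: s = 1 or s = 11.
Neither value makes a denominator zero (s ≠ 3, s ≠ 7), so both are valid.

s = 1 or s = 11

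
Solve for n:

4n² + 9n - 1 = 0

Discriminant: (9)² − 4·4·(-1) = 97.
Quadratic formula: n = (-9 ± √97) / 8.
So n = -9/8 + √(97)/8 ≈ 0.1061 or n = -√(97)/8 - 9/8 ≈ -2.3561.

n = -2.3561 or n = 0.1061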